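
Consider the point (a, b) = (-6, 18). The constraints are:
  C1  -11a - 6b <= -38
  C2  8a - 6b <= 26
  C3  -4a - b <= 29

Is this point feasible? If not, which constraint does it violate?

C1: -42 ≤ -38 ✓
C2: -156 ≤ 26 ✓
C3: 6 ≤ 29 ✓

feasible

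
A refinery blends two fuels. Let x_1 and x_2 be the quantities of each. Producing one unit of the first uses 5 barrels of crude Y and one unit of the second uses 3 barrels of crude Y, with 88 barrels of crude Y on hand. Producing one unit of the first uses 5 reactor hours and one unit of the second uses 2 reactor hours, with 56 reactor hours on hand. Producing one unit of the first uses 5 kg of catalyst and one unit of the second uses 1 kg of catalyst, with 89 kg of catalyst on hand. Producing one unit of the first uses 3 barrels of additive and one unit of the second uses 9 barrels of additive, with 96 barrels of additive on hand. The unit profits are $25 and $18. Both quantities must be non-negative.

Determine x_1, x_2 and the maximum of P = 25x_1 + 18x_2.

Vertices and P = 25x_1 + 18x_2:
  (0, 0) → P = 0
  (0, 32/3) → P = 192
  (56/5, 0) → P = 280
  (8, 8) → P = 344

x_1 = 8, x_2 = 8, maximum P = 344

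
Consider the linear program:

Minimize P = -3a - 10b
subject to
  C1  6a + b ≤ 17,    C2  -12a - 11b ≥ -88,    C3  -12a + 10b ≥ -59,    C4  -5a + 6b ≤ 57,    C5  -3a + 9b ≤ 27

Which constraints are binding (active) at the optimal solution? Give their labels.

Feasible corners and P = -3a - 10b:
  (229/72, -25/12) → P = 271/24
  (42/19, 71/19) → P = -44
  (-13, -4/3) → P = 157/3
The feasible region is unbounded (it extends along (-5, -6), (-6, -5)), but P strictly increases along every unbounded feasible direction, so there is no improving ray and the minimum is attained at a vertex.

The minimum is at (42/19, 71/19). Substituting into each constraint, equality holds for C1 and C5; the remaining constraints have slack.

C1 and C5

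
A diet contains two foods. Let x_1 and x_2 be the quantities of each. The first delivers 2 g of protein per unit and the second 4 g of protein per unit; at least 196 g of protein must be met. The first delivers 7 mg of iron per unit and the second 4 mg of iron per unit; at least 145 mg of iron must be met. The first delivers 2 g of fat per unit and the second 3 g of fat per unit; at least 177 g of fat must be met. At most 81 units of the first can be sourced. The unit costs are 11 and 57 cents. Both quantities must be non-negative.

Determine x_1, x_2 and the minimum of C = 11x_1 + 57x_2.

Corner points and C = 11x_1 + 57x_2:
  (0, 59) → C = 3363
  (60, 19) → C = 1743
  (81, 17/2) → C = 2751/2
The feasible region is unbounded (it extends along (0, 1)), but C strictly increases along every unbounded feasible direction, so there is no improving ray and the minimum is attained at a vertex.

x_1 = 81, x_2 = 17/2, minimum C = 2751/2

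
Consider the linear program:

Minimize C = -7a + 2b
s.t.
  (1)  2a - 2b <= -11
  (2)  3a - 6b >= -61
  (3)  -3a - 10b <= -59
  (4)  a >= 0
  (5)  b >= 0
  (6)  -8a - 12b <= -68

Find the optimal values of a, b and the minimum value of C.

At the optimal vertex, 2a - 2b = -11 and 3a - 6b = -61.
Solving simultaneously gives a = 28/3, b = 89/6.

a = 28/3, b = 89/6, minimum C = -107/3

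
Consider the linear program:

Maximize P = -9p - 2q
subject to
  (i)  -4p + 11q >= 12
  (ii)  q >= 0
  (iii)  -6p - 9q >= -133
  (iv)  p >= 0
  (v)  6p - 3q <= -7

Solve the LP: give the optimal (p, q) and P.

The binding constraints are p = 0 and 6p - 3q = -7.
Solving simultaneously gives p = 0, q = 7/3.

p = 0, q = 7/3, maximum P = -14/3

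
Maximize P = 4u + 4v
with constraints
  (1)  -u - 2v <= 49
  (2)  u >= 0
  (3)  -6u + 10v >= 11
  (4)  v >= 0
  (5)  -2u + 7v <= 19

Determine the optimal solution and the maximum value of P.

Corner points and P = 4u + 4v:
  (0, 11/10) → P = 22/5
  (0, 19/7) → P = 76/7
  (113/22, 46/11) → P = 410/11

u = 113/22, v = 46/11, maximum P = 410/11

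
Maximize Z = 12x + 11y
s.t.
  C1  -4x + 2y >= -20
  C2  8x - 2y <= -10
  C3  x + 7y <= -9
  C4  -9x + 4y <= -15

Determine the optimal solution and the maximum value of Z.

x = -5, y = -15, maximum Z = -225

Extreme points and Z = 12x + 11y:
  (-15/2, -25) → Z = -365
  (-25, -60) → Z = -960
  (-5, -15) → Z = -225

The optimum lies where 8x - 2y = -10 and -9x + 4y = -15.
Solving simultaneously gives x = -5, y = -15.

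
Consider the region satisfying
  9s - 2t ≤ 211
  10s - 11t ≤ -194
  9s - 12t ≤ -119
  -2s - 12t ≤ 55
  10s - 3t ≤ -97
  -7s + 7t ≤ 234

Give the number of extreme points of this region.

4

Pairwise boundary intersections that survive every other constraint:
  (-2933/142, -81/71)
  (-97/16, 97/8)
  (-3193/98, 83/98)
  (23/49, 1661/49)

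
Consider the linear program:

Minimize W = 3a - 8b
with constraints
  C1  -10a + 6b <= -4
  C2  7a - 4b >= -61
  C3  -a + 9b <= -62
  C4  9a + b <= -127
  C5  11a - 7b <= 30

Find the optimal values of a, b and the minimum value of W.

a = -379/32, b = -653/32, minimum W = 4087/32

Feasible corners and W = 3a - 8b:
  (-379/32, -653/32) → W = 4087/32
  (-38, -64) → W = 398
  (-859/74, -1667/74) → W = 10759/74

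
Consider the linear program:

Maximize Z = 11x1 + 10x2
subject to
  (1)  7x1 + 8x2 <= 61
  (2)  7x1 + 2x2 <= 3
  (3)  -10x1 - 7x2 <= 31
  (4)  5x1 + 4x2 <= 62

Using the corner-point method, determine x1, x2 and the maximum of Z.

Vertices and Z = 11x1 + 10x2:
  (-7/3, 29/3) → Z = 71
  (-675/31, 827/31) → Z = 845/31
  (83/29, -247/29) → Z = -1557/29

At the optimal vertex, 7x1 + 8x2 = 61 and 7x1 + 2x2 = 3.
Solving simultaneously gives x1 = -7/3, x2 = 29/3.

x1 = -7/3, x2 = 29/3, maximum Z = 71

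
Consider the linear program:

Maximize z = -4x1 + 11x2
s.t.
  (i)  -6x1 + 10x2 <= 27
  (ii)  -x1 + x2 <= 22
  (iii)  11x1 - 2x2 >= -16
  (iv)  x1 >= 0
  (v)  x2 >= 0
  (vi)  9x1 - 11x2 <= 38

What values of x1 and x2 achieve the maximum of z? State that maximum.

x1 = 677/24, x2 = 157/8, maximum z = 2473/24

Feasible corners and z = -4x1 + 11x2:
  (0, 27/10) → z = 297/10
  (677/24, 157/8) → z = 2473/24
  (0, 0) → z = 0
  (38/9, 0) → z = -152/9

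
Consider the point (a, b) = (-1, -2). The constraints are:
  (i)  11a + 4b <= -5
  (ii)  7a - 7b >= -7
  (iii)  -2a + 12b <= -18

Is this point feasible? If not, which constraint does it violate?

feasible

(i): -19 ≤ -5 ✓
(ii): 7 ≥ -7 ✓
(iii): -22 ≤ -18 ✓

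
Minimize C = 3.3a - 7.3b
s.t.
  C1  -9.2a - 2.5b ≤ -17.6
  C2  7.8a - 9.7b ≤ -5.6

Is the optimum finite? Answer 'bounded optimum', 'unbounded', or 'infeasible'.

From the feasible point (7836/5437, 9440/5437), moving in the direction (-2.5, 9.2) keeps every constraint satisfied while C decreases without bound.

unbounded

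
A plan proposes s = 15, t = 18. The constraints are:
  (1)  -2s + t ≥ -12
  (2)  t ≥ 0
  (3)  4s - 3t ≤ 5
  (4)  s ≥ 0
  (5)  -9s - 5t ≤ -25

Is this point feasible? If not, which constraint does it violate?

Constraint (3): 4s - 3t = 6, which is not ≤ 5. All other constraints are satisfied.

not feasible — violates (3)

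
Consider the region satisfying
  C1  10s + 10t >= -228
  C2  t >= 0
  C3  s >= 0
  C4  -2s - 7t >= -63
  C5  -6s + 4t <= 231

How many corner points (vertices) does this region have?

Of the 10 pairwise boundary intersections, those satisfying every inequality are:
  (0, 0)
  (63/2, 0)
  (0, 9)

3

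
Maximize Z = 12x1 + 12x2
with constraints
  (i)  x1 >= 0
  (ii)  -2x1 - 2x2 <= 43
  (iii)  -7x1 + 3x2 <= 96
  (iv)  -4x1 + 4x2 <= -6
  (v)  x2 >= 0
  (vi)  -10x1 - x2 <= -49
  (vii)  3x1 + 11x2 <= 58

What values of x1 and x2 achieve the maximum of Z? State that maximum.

x1 = 58/3, x2 = 0, maximum Z = 232

The binding constraints are x2 = 0 and 3x1 + 11x2 = 58.
Solving simultaneously gives x1 = 58/3, x2 = 0.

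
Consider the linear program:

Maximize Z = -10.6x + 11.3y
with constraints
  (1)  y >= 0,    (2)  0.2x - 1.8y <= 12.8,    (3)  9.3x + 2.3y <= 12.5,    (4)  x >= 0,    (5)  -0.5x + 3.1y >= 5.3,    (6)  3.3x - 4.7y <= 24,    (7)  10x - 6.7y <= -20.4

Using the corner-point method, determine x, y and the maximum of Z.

x = 0, y = 125/23, maximum Z = 2825/46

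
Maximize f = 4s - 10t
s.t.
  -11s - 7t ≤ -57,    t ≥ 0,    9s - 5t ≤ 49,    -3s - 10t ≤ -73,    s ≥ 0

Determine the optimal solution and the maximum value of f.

Extreme points and f = 4s - 10t:
  (59/89, 632/89) → f = -6084/89
  (0, 57/7) → f = -570/7
  (57/7, 34/7) → f = -16
The feasible region is unbounded (it extends along (0, 1), (5, 9)), but f strictly decreases along every unbounded feasible direction, so there is no improving ray and the maximum is attained at a vertex.

The binding constraints are 9s - 5t = 49 and -3s - 10t = -73.
Solving simultaneously gives s = 57/7, t = 34/7.

s = 57/7, t = 34/7, maximum f = -16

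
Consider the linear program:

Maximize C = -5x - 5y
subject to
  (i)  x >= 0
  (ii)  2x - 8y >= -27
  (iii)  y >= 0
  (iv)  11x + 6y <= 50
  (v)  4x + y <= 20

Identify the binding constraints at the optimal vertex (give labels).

Feasible corners and C = -5x - 5y:
  (0, 27/8) → C = -135/8
  (0, 0) → C = 0
  (119/50, 397/100) → C = -127/4
  (50/11, 0) → C = -250/11

The maximum is at (0, 0). Substituting into each constraint, equality holds for (i) and (iii); the remaining constraints have slack.

(i) and (iii)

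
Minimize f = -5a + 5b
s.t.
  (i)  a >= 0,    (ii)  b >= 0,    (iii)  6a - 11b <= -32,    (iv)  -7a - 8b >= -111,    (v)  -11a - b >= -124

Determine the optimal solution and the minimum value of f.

a = 193/25, b = 178/25, minimum f = -3

Vertices and f = -5a + 5b:
  (0, 32/11) → f = 160/11
  (0, 111/8) → f = 555/8
  (193/25, 178/25) → f = -3

At the optimal vertex, 6a - 11b = -32 and -7a - 8b = -111.
Solving simultaneously gives a = 193/25, b = 178/25.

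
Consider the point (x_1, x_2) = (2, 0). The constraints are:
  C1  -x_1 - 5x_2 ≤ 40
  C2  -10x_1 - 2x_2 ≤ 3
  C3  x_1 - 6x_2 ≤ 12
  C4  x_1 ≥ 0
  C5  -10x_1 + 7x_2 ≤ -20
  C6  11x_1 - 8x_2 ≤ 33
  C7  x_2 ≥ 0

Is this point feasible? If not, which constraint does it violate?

C1: -2 ≤ 40 ✓
C2: -20 ≤ 3 ✓
C3: 2 ≤ 12 ✓
C4: 2 ≥ 0 ✓
C5: -20 ≤ -20 ✓
C6: 22 ≤ 33 ✓
C7: 0 ≥ 0 ✓

feasible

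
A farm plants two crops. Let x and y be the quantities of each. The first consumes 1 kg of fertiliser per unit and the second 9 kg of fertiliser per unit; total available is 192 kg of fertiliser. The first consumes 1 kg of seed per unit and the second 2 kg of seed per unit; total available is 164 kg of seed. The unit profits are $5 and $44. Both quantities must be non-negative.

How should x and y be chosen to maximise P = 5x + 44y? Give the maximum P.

Extreme points and P = 5x + 44y:
  (0, 0) → P = 0
  (0, 64/3) → P = 2816/3
  (164, 0) → P = 820
  (156, 4) → P = 956

At the optimal vertex, x + 9y = 192 and x + 2y = 164.
Solving simultaneously gives x = 156, y = 4.

x = 156, y = 4, maximum P = 956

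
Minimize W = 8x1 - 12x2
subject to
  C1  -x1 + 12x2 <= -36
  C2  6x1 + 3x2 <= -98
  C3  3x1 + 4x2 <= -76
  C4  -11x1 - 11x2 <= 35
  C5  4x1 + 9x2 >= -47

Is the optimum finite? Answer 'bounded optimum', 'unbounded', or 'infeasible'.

The boundaries -11x1 - 11x2 = 35 and 4x1 + 9x2 = -47 meet at (202/55, -377/55), but that point violates 6x1 + 3x2 ≤ -98. Every candidate vertex is excluded by some other constraint, so the feasible region is empty.

infeasible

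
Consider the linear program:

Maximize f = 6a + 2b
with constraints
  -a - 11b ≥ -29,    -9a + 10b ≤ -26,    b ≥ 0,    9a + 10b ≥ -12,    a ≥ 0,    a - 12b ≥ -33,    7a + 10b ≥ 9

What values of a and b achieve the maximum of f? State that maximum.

a = 29, b = 0, maximum f = 174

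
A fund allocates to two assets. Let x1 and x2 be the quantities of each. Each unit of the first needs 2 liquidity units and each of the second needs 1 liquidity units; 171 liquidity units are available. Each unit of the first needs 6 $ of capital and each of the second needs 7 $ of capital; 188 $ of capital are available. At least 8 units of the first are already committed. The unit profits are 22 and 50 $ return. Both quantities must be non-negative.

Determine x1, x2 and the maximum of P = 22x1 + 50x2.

Extreme points and P = 22x1 + 50x2:
  (94/3, 0) → P = 2068/3
  (8, 0) → P = 176
  (8, 20) → P = 1176

The optimum lies where 6x1 + 7x2 = 188 and x1 = 8.
Solving simultaneously gives x1 = 8, x2 = 20.

x1 = 8, x2 = 20, maximum P = 1176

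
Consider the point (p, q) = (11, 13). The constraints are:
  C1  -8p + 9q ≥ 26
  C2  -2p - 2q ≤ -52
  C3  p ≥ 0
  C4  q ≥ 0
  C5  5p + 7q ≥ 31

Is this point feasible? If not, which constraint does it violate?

not feasible — violates C2

Constraint C2: -2p - 2q = -48, which is not ≤ -52. All other constraints are satisfied.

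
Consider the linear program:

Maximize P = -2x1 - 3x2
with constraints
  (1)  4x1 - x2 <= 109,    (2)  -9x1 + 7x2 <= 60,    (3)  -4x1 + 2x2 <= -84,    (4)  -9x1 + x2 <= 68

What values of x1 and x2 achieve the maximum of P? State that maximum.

x1 = -177/5, x2 = -1253/5, maximum P = 4113/5

Extreme points and P = -2x1 - 3x2:
  (67/2, 25) → P = -142
  (-177/5, -1253/5) → P = 4113/5
  (-110/7, -514/7) → P = 1762/7

The optimum lies where 4x1 - x2 = 109 and -9x1 + x2 = 68.
Solving simultaneously gives x1 = -177/5, x2 = -1253/5.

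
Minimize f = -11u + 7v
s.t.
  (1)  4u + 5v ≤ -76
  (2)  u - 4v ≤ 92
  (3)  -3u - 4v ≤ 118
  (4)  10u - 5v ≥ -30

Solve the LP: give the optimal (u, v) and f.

Vertices and f = -11u + 7v:
  (52/7, -148/7) → f = -1608/7
  (-53/7, -64/7) → f = 135/7
  (-13/2, -197/8) → f = -807/8
  (-142/11, -218/11) → f = 36/11

The optimum lies where 4u + 5v = -76 and u - 4v = 92.
Solving simultaneously gives u = 52/7, v = -148/7.

u = 52/7, v = -148/7, minimum f = -1608/7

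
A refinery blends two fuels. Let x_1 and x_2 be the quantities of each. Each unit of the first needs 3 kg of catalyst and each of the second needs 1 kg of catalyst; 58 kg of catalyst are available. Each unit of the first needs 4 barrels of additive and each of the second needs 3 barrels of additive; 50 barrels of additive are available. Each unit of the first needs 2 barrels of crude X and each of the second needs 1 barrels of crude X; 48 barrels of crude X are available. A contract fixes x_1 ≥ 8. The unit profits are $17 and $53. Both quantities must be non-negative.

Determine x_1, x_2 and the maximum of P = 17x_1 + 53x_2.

x_1 = 8, x_2 = 6, maximum P = 454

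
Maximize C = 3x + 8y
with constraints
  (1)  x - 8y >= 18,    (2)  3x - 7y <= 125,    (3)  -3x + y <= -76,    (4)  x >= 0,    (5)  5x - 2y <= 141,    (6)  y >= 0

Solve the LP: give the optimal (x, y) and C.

Vertices and C = 3x + 8y:
  (590/23, 22/23) → C = 1946/23
  (546/19, 51/38) → C = 1842/19
  (76/3, 0) → C = 76
  (141/5, 0) → C = 423/5

The optimum lies where x - 8y = 18 and 5x - 2y = 141.
Solving simultaneously gives x = 546/19, y = 51/38.

x = 546/19, y = 51/38, maximum C = 1842/19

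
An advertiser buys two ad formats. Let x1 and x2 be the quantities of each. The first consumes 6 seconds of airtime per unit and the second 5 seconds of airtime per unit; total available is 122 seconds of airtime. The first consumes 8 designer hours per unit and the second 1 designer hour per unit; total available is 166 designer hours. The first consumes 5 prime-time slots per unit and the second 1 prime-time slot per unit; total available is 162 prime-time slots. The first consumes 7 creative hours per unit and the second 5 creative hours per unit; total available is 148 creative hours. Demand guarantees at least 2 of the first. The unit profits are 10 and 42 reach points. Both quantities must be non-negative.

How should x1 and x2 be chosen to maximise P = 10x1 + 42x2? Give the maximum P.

Corner points and P = 10x1 + 42x2:
  (61/3, 0) → P = 610/3
  (2, 0) → P = 20
  (2, 22) → P = 944

x1 = 2, x2 = 22, maximum P = 944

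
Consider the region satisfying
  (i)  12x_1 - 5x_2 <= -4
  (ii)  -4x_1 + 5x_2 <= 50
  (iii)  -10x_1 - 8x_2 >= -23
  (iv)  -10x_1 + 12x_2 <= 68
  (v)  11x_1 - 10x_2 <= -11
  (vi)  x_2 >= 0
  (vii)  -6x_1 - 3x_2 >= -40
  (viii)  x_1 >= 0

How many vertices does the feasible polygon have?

The feasible vertices (each the meet of two boundaries and inside every other half-plane) are:
  (83/146, 158/73)
  (3/13, 88/65)
  (0, 23/8)
  (0, 11/10)

4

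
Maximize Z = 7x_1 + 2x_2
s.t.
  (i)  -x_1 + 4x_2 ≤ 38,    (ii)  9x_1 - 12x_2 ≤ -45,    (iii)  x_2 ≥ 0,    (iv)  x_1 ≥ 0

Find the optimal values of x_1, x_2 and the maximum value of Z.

x_1 = 23/2, x_2 = 99/8, maximum Z = 421/4

Corner points and Z = 7x_1 + 2x_2:
  (23/2, 99/8) → Z = 421/4
  (0, 19/2) → Z = 19
  (0, 15/4) → Z = 15/2

The optimum lies where -x_1 + 4x_2 = 38 and 9x_1 - 12x_2 = -45.
Solving simultaneously gives x_1 = 23/2, x_2 = 99/8.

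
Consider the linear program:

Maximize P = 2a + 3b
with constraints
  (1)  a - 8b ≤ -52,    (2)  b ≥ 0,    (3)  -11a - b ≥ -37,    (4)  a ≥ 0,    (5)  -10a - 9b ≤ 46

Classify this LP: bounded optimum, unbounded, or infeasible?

bounded optimum

Feasible corners and P = 2a + 3b:
  (244/89, 609/89) → P = 2315/89
  (0, 13/2) → P = 39/2
  (0, 37) → P = 111
The feasible region has finitely many vertices and no improving ray; the maximum is 111 at (0, 37).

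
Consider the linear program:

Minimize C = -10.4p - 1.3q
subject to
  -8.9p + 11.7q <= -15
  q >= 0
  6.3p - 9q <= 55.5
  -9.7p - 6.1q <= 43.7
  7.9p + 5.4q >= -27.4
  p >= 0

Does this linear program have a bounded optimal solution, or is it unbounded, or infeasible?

unbounded

From the feasible point (150/89, 0), moving in the direction (11.7, 8.9) keeps every constraint satisfied while C decreases without bound.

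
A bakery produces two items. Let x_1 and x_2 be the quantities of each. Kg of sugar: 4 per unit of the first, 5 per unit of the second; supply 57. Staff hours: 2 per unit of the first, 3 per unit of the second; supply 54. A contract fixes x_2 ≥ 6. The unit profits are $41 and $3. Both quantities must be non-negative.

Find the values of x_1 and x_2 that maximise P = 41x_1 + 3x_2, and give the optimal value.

Feasible corners and P = 41x_1 + 3x_2:
  (0, 57/5) → P = 171/5
  (0, 6) → P = 18
  (27/4, 6) → P = 1179/4

The binding constraints are 4x_1 + 5x_2 = 57 and x_2 = 6.
Solving simultaneously gives x_1 = 27/4, x_2 = 6.

x_1 = 27/4, x_2 = 6, maximum P = 1179/4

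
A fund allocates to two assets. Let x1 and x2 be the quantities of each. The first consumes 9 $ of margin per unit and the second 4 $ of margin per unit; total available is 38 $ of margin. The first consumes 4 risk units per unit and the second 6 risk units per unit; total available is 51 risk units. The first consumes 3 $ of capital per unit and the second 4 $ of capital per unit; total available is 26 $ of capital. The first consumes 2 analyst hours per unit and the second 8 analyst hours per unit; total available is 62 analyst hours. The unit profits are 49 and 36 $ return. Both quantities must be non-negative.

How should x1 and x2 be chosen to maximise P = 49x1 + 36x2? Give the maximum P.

The binding constraints are 9x1 + 4x2 = 38 and 3x1 + 4x2 = 26.
Solving simultaneously gives x1 = 2, x2 = 5.

x1 = 2, x2 = 5, maximum P = 278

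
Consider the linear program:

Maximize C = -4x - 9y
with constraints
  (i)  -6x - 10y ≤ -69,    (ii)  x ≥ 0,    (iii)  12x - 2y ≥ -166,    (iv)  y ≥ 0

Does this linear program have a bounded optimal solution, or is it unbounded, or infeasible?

Extreme points and C = -4x - 9y:
  (0, 69/10) → C = -621/10
  (23/2, 0) → C = -46
  (0, 83) → C = -747
The feasible region has finitely many vertices and no improving ray; the maximum is -46 at (23/2, 0).

bounded optimum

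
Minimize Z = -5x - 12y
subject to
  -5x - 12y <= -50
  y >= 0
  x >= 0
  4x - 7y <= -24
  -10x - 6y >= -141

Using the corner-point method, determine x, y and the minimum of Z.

Corner points and Z = -5x - 12y:
  (0, 25/6) → Z = -50
  (62/83, 320/83) → Z = -50
  (0, 47/2) → Z = -282
  (843/94, 402/47) → Z = -13863/94

At the optimal vertex, x = 0 and -10x - 6y = -141.
Solving simultaneously gives x = 0, y = 47/2.

x = 0, y = 47/2, minimum Z = -282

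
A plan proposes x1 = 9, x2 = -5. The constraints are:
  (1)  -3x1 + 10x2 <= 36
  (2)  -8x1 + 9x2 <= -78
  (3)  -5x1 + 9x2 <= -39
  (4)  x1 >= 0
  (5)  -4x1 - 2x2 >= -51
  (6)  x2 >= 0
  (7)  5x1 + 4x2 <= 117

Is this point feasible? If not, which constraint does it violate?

not feasible — violates (6)

Constraint (6): x2 = -5, which is not ≥ 0. All other constraints are satisfied.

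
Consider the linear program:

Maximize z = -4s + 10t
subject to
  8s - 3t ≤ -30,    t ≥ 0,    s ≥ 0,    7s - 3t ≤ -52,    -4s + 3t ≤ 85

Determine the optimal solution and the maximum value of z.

Extreme points and z = -4s + 10t:
  (0, 52/3) → z = 520/3
  (0, 85/3) → z = 850/3
  (11, 43) → z = 386

s = 11, t = 43, maximum z = 386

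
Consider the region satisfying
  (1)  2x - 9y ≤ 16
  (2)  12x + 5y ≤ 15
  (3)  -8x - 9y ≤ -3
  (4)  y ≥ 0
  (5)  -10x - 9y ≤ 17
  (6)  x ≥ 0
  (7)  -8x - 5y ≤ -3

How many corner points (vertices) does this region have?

4

Of the 21 pairwise boundary intersections, those satisfying every inequality are:
  (5/4, 0)
  (0, 3)
  (3/8, 0)
  (0, 3/5)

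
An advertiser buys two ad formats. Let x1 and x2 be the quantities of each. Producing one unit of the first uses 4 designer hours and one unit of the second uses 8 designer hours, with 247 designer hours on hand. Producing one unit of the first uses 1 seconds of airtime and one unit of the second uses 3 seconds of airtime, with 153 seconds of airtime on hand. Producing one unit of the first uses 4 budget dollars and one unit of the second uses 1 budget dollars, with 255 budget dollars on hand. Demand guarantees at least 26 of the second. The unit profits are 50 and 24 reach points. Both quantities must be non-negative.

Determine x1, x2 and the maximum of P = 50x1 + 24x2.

Feasible corners and P = 50x1 + 24x2:
  (0, 247/8) → P = 741
  (0, 26) → P = 624
  (39/4, 26) → P = 2223/2

x1 = 39/4, x2 = 26, maximum P = 2223/2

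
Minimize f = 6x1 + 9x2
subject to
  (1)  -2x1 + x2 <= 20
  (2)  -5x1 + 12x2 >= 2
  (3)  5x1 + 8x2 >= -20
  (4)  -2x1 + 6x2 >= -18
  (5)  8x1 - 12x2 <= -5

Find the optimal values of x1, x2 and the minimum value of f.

x1 = -60/7, x2 = 20/7, minimum f = -180/7

The feasible region is unbounded (it extends along (1, 2), (3, 2)), but f strictly increases along every unbounded feasible direction, so there is no improving ray and the minimum is attained at a vertex.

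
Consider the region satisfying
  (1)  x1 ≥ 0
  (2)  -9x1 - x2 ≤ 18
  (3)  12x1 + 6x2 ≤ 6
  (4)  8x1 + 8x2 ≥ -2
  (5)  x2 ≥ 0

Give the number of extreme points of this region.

3

Of the 10 pairwise boundary intersections, those satisfying every inequality are:
  (0, 1)
  (0, 0)
  (1/2, 0)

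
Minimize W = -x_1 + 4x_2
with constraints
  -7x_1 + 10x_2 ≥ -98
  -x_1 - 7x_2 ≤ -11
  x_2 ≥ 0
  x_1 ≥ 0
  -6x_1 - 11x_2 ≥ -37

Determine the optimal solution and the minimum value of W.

x_1 = 138/31, x_2 = 29/31, minimum W = -22/31

Corner points and W = -x_1 + 4x_2:
  (0, 11/7) → W = 44/7
  (138/31, 29/31) → W = -22/31
  (0, 37/11) → W = 148/11

The binding constraints are -x_1 - 7x_2 = -11 and -6x_1 - 11x_2 = -37.
Solving simultaneously gives x_1 = 138/31, x_2 = 29/31.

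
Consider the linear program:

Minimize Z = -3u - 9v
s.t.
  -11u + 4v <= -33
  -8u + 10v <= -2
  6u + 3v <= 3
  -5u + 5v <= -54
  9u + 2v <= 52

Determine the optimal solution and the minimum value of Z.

u = 59/15, v = -103/15, minimum Z = 50

Extreme points and Z = -3u - 9v:
  (-51/35, -429/35) → Z = 4014/35
  (59/15, -103/15) → Z = 50
  (10, -19) → Z = 141
The feasible region is unbounded (it extends along (2, -9), (-4, -11)), but Z strictly increases along every unbounded feasible direction, so there is no improving ray and the minimum is attained at a vertex.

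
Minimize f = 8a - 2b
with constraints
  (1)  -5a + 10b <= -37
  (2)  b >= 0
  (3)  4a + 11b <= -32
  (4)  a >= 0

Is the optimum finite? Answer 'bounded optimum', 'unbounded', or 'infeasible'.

The boundaries -5a + 10b = -37 and b = 0 meet at (37/5, 0), but that point violates 4a + 11b ≤ -32. Every candidate vertex is excluded by some other constraint, so the feasible region is empty.

infeasible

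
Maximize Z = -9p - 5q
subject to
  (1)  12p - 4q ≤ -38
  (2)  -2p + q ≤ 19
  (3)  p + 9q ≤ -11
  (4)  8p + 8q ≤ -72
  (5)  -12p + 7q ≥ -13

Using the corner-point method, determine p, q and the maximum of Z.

Vertices and Z = -9p - 5q:
  (-37/8, -35/8) → Z = 127/2
  (-53/6, -17) → Z = 329/2
  (-182/19, -3/19) → Z = 87
  (-73, -127) → Z = 1292
  (-35/4, -1/4) → Z = 80

The binding constraints are -2p + q = 19 and -12p + 7q = -13.
Solving simultaneously gives p = -73, q = -127.

p = -73, q = -127, maximum Z = 1292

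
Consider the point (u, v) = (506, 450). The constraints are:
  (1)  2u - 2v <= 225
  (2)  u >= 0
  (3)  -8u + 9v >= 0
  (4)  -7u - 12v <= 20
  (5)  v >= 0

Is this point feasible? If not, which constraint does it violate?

feasible

(1): 112 ≤ 225 ✓
(2): 506 ≥ 0 ✓
(3): 2 ≥ 0 ✓
(4): -8942 ≤ 20 ✓
(5): 450 ≥ 0 ✓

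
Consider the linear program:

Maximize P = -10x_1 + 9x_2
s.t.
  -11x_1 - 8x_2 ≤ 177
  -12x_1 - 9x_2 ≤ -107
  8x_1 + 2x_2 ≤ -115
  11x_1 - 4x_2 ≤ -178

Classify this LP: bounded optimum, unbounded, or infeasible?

From the feasible point (-2449/3, 3301/3), moving in the direction (-2, 8) keeps every constraint satisfied while P increases without bound.

unbounded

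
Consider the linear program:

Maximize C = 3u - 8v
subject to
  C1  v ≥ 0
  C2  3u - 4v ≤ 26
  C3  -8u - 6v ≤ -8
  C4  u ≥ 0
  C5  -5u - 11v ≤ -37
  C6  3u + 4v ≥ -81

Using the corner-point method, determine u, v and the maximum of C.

u = 26/3, v = 0, maximum C = 26

Extreme points and C = 3u - 8v:
  (26/3, 0) → C = 26
  (37/5, 0) → C = 111/5
  (0, 37/11) → C = -296/11
The feasible region is unbounded (it extends along (0, 1), (4, 3)), but C strictly decreases along every unbounded feasible direction, so there is no improving ray and the maximum is attained at a vertex.

At the optimal vertex, v = 0 and 3u - 4v = 26.
Solving simultaneously gives u = 26/3, v = 0.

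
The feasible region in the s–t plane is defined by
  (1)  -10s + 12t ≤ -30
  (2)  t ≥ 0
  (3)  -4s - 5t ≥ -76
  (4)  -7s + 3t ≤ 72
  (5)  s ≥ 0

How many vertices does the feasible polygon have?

3

Intersecting each pair of boundary lines and keeping only the points that satisfy every inequality leaves:
  (3, 0)
  (531/49, 320/49)
  (19, 0)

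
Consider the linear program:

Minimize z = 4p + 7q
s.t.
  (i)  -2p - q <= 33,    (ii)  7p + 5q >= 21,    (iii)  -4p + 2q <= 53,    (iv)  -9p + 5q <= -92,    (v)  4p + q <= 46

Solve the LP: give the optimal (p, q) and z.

Extreme points and z = 4p + 7q:
  (113/16, -91/16) → z = -185/16
  (209/13, -238/13) → z = -830/13
  (322/29, 46/29) → z = 1610/29

The optimum lies where 7p + 5q = 21 and 4p + q = 46.
Solving simultaneously gives p = 209/13, q = -238/13.

p = 209/13, q = -238/13, minimum z = -830/13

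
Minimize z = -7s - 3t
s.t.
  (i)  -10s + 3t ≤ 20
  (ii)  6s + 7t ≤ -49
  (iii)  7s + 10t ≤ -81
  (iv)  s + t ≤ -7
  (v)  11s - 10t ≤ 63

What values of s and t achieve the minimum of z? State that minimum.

s = -1, t = -37/5, minimum z = 146/5

Feasible corners and z = -7s - 3t:
  (-443/121, -670/121) → z = 5111/121
  (-389/67, -850/67) → z = 5273/67
  (-1, -37/5) → z = 146/5

The binding constraints are 7s + 10t = -81 and 11s - 10t = 63.
Solving simultaneously gives s = -1, t = -37/5.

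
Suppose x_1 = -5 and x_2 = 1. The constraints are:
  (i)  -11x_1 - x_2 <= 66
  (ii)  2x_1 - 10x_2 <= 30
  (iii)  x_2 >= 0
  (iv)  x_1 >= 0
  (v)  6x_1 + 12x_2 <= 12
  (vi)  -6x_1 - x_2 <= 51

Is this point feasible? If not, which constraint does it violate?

Constraint (iv): x_1 = -5, which is not ≥ 0. All other constraints are satisfied.

not feasible — violates (iv)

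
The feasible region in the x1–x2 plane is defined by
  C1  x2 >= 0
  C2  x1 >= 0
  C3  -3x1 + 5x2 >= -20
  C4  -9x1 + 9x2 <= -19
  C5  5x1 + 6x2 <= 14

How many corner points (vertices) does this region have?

Pairwise boundary intersections that survive every other constraint:
  (19/9, 0)
  (14/5, 0)
  (80/33, 31/99)

3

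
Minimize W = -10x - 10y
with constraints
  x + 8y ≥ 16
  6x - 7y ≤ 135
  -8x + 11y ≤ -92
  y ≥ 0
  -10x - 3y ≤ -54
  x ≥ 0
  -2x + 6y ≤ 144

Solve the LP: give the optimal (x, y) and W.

x = 909/11, y = 567/11, minimum W = -14760/11

Extreme points and W = -10x - 10y:
  (304/25, 12/25) → W = -632/5
  (16, 0) → W = -160
  (45/2, 0) → W = -225
  (909/11, 567/11) → W = -14760/11
  (1068/13, 668/13) → W = -17360/13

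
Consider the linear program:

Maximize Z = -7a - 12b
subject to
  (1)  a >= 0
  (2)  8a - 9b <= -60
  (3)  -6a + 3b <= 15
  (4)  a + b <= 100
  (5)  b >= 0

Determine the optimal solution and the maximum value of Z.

Feasible corners and Z = -7a - 12b:
  (3/2, 8) → Z = -213/2
  (840/17, 860/17) → Z = -16200/17
  (95/3, 205/3) → Z = -3125/3

At the optimal vertex, 8a - 9b = -60 and -6a + 3b = 15.
Solving simultaneously gives a = 3/2, b = 8.

a = 3/2, b = 8, maximum Z = -213/2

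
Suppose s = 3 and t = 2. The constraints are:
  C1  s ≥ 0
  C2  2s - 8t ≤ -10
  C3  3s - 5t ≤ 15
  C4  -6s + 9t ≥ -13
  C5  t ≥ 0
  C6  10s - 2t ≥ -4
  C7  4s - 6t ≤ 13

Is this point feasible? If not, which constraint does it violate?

feasible

C1: 3 ≥ 0 ✓
C2: -10 ≤ -10 ✓
C3: -1 ≤ 15 ✓
C4: 0 ≥ -13 ✓
C5: 2 ≥ 0 ✓
C6: 26 ≥ -4 ✓
C7: 0 ≤ 13 ✓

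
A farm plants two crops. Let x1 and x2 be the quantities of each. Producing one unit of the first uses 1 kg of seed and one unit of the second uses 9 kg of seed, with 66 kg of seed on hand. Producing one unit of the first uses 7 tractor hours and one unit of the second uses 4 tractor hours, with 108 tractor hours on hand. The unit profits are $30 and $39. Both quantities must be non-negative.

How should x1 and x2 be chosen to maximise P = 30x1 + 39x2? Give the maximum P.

Corner points and P = 30x1 + 39x2:
  (0, 0) → P = 0
  (0, 22/3) → P = 286
  (108/7, 0) → P = 3240/7
  (12, 6) → P = 594

The optimum lies where x1 + 9x2 = 66 and 7x1 + 4x2 = 108.
Solving simultaneously gives x1 = 12, x2 = 6.

x1 = 12, x2 = 6, maximum P = 594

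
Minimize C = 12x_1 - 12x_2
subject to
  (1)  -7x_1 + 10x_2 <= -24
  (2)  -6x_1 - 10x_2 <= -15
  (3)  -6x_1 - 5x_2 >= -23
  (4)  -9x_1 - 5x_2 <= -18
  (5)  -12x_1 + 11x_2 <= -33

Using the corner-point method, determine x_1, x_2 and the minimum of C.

x_1 = 3, x_2 = -3/10, minimum C = 198/5

Vertices and C = 12x_1 - 12x_2:
  (3, -3/10) → C = 198/5
  (70/19, 17/95) → C = 3996/95
  (31/6, -8/5) → C = 406/5

The binding constraints are -7x_1 + 10x_2 = -24 and -6x_1 - 10x_2 = -15.
Solving simultaneously gives x_1 = 3, x_2 = -3/10.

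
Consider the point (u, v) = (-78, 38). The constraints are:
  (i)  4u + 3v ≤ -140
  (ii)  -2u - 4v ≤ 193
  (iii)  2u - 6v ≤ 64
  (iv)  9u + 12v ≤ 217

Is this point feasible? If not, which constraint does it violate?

(i): -198 ≤ -140 ✓
(ii): 4 ≤ 193 ✓
(iii): -384 ≤ 64 ✓
(iv): -246 ≤ 217 ✓

feasible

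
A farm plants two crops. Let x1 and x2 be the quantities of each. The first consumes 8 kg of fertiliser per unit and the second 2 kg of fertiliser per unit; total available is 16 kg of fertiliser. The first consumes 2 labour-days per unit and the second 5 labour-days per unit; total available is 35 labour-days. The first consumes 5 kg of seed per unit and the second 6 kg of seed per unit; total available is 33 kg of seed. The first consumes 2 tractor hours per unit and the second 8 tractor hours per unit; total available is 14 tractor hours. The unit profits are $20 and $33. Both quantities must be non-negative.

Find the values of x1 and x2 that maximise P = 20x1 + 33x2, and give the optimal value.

At the optimal vertex, 8x1 + 2x2 = 16 and 2x1 + 8x2 = 14.
Solving simultaneously gives x1 = 5/3, x2 = 4/3.

x1 = 5/3, x2 = 4/3, maximum P = 232/3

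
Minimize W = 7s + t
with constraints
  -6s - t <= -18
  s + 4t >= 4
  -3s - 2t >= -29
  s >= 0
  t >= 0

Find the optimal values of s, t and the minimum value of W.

s = 7/9, t = 40/3, minimum W = 169/9

Feasible corners and W = 7s + t:
  (68/23, 6/23) → W = 482/23
  (7/9, 40/3) → W = 169/9
  (4, 0) → W = 28
  (29/3, 0) → W = 203/3

The binding constraints are -6s - t = -18 and -3s - 2t = -29.
Solving simultaneously gives s = 7/9, t = 40/3.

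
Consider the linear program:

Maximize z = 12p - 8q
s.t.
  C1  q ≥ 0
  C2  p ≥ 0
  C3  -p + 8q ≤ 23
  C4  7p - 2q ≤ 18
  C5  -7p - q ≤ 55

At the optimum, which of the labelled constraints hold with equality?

C1 and C4

Corner points and z = 12p - 8q:
  (0, 0) → z = 0
  (18/7, 0) → z = 216/7
  (0, 23/8) → z = -23
  (95/27, 179/54) → z = 424/27

The maximum is at (18/7, 0). Substituting into each constraint, equality holds for C1 and C4; the remaining constraints have slack.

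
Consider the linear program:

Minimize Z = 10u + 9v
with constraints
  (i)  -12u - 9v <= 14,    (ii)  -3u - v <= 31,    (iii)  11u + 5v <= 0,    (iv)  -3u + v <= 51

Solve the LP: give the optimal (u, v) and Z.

Feasible corners and Z = 10u + 9v:
  (70/39, -154/39) → Z = -686/39
  (-473/39, 190/13) → Z = 400/39
  (-255/26, 561/26) → Z = 2499/26

The optimum lies where -12u - 9v = 14 and 11u + 5v = 0.
Solving simultaneously gives u = 70/39, v = -154/39.

u = 70/39, v = -154/39, minimum Z = -686/39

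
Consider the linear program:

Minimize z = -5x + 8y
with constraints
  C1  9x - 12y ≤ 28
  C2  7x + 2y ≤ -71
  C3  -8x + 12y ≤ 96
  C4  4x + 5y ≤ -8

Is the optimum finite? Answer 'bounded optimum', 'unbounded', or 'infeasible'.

unbounded

From the feasible point (-398/51, -835/102), moving in the direction (-12, -8) keeps every constraint satisfied while z decreases without bound.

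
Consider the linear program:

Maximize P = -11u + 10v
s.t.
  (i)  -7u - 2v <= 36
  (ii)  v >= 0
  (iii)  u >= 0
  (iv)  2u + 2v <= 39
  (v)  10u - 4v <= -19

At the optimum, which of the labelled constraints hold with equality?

Corner points and P = -11u + 10v:
  (0, 39/2) → P = 195
  (0, 19/4) → P = 95/2
  (59/14, 107/7) → P = 213/2

The maximum is at (0, 39/2). Substituting into each constraint, equality holds for (iii) and (iv); the remaining constraints have slack.

(iii) and (iv)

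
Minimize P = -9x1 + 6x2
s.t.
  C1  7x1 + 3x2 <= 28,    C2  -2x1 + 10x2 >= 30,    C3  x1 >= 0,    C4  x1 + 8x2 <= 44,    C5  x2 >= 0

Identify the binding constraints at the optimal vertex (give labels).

Extreme points and P = -9x1 + 6x2:
  (5/2, 7/2) → P = -3/2
  (92/53, 280/53) → P = 852/53
  (0, 3) → P = 18
  (0, 11/2) → P = 33

The minimum is at (5/2, 7/2). Substituting into each constraint, equality holds for C1 and C2; the remaining constraints have slack.

C1 and C2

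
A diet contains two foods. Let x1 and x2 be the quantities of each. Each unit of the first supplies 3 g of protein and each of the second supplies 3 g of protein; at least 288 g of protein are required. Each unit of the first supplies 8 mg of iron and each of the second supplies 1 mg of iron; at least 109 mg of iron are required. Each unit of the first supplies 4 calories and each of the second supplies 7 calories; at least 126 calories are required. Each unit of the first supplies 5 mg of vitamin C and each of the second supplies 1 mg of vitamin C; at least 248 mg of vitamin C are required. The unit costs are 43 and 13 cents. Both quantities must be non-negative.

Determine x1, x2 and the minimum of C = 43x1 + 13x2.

x1 = 38, x2 = 58, minimum C = 2388

Vertices and C = 43x1 + 13x2:
  (0, 248) → C = 3224
  (96, 0) → C = 4128
  (38, 58) → C = 2388
The feasible region is unbounded (it extends along (0, 1), (1, 0)), but C strictly increases along every unbounded feasible direction, so there is no improving ray and the minimum is attained at a vertex.

At the optimal vertex, 3x1 + 3x2 = 288 and 5x1 + x2 = 248.
Solving simultaneously gives x1 = 38, x2 = 58.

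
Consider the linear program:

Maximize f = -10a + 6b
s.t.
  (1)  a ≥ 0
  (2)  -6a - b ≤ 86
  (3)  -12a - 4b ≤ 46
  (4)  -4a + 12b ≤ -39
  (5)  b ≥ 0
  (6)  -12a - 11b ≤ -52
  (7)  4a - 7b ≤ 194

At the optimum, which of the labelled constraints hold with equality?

Vertices and f = -10a + 6b:
  (39/4, 0) → f = -195/2
  (411/4, 31) → f = -1683/2
  (97/2, 0) → f = -485

The maximum is at (39/4, 0). Substituting into each constraint, equality holds for (4) and (5); the remaining constraints have slack.

(4) and (5)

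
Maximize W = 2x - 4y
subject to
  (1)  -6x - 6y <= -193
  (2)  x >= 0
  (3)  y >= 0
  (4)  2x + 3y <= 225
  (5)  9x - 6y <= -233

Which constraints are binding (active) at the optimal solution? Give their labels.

(2) and (5)

Feasible corners and W = 2x - 4y:
  (0, 75) → W = -300
  (0, 233/6) → W = -466/3
  (217/13, 2491/39) → W = -8662/39

The maximum is at (0, 233/6). Substituting into each constraint, equality holds for (2) and (5); the remaining constraints have slack.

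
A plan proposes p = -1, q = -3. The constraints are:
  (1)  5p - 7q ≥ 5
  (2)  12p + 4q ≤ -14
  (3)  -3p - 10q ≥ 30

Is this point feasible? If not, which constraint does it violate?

feasible

(1): 16 ≥ 5 ✓
(2): -24 ≤ -14 ✓
(3): 33 ≥ 30 ✓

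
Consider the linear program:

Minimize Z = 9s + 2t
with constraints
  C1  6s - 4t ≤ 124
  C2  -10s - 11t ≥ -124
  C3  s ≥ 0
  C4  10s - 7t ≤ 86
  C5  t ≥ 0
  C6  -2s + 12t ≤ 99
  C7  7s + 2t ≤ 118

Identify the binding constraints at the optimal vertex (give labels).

C3 and C5

Feasible corners and Z = 9s + 2t:
  (907/90, 19/9) → Z = 8543/90
  (399/142, 619/71) → Z = 6067/142
  (0, 0) → Z = 0
  (0, 33/4) → Z = 33/2
  (43/5, 0) → Z = 387/5

The minimum is at (0, 0). Substituting into each constraint, equality holds for C3 and C5; the remaining constraints have slack.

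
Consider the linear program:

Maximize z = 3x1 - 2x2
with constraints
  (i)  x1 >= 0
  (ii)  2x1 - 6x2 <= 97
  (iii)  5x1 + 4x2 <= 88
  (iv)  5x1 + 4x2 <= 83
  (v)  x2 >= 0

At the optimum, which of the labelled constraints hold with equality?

Extreme points and z = 3x1 - 2x2:
  (0, 83/4) → z = -83/2
  (0, 0) → z = 0
  (83/5, 0) → z = 249/5

The maximum is at (83/5, 0). Substituting into each constraint, equality holds for (iv) and (v); the remaining constraints have slack.

(iv) and (v)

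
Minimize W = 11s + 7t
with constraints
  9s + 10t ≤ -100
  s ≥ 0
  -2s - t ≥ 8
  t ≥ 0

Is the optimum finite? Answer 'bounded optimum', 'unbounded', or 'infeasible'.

infeasible

The boundaries 9s + 10t = -100 and s = 0 meet at (0, -10), but that point violates t ≥ 0. Every candidate vertex is excluded by some other constraint, so the feasible region is empty.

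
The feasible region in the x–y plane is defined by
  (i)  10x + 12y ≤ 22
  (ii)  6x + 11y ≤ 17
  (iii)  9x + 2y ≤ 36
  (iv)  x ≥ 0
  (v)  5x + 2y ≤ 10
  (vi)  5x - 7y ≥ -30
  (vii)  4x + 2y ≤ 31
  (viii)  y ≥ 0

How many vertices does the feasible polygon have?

5

Of the 28 pairwise boundary intersections, those satisfying every inequality are:
  (1, 1)
  (19/10, 1/4)
  (0, 17/11)
  (0, 0)
  (2, 0)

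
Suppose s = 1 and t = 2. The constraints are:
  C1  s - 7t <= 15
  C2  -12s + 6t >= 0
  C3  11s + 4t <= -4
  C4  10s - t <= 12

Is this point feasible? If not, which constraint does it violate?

Constraint C3: 11s + 4t = 19, which is not ≤ -4. All other constraints are satisfied.

not feasible — violates C3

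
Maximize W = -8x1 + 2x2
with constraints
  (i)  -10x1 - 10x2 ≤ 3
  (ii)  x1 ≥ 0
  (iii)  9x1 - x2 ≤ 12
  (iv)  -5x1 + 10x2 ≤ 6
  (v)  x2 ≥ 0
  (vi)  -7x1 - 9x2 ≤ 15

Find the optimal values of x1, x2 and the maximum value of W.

x1 = 0, x2 = 3/5, maximum W = 6/5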